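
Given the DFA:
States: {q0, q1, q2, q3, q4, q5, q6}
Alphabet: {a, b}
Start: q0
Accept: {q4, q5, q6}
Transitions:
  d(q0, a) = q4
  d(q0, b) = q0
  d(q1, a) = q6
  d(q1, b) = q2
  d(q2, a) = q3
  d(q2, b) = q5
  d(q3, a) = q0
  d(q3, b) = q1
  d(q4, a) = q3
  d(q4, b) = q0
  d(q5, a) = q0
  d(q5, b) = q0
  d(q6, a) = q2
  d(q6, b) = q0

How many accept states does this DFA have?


Accept states listed: {q4, q5, q6}
Counting: q4(1) q5(2) q6(3)

3


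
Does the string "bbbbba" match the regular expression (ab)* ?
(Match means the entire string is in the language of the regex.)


|string| = 6; first = 'b'; last = 'a'

No, "bbbbba" does not match (ab)*


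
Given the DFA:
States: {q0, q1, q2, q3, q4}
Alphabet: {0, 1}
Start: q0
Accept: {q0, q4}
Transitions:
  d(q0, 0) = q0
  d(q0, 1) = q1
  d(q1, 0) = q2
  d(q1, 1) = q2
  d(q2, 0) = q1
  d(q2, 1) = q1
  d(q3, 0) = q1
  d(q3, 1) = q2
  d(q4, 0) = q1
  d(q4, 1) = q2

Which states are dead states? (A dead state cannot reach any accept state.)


Forward reachability from each state:
  q0 -> reaches accept state q0 (live)
  q1 -> reaches {q1, q2}, no accept state (dead)
  q2 -> reaches {q1, q2}, no accept state (dead)
  q3 -> reaches {q1, q2, q3}, no accept state (dead)
  q4 -> reaches accept state q4 (live)

{q1, q2, q3}


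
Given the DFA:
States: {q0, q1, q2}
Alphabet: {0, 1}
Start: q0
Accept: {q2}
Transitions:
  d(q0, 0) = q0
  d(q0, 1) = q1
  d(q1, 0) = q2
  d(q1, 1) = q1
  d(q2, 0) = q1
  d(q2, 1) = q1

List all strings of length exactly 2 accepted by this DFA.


All strings of length 2: 4 total
Accepted: 1

"10"


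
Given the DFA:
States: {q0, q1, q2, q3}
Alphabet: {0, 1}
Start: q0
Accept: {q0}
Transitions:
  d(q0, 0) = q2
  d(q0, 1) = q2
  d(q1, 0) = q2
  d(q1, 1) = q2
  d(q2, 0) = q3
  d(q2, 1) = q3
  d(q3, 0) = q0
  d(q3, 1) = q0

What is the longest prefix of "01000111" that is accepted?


Run the DFA, marking each prefix where the state is accepting:
  "" -> q0 [accept]
  "0" -> q2 [reject]
  "01" -> q3 [reject]
  "010" -> q0 [accept]
  "0100" -> q2 [reject]
  "01000" -> q3 [reject]
  "010001" -> q0 [accept]
  "0100011" -> q2 [reject]
  "01000111" -> q3 [reject]

"010001"


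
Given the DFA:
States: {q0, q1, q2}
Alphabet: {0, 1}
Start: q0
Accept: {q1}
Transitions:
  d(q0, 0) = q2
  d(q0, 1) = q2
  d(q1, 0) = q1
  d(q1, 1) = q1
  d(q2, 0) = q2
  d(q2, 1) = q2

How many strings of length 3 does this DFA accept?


Enumerating all length-3 strings:
  "000" -> q2 [reject]
  "001" -> q2 [reject]
  "010" -> q2 [reject]
  "011" -> q2 [reject]
  "100" -> q2 [reject]
  "101" -> q2 [reject]
  "110" -> q2 [reject]
  "111" -> q2 [reject]

0 out of 8


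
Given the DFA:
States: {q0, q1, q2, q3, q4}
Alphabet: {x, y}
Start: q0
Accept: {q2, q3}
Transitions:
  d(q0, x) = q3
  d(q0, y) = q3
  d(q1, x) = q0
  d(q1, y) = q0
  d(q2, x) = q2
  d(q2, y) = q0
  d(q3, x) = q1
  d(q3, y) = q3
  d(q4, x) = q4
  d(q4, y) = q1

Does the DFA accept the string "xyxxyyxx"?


Trace: q0 -> q3 -> q3 -> q1 -> q0 -> q3 -> q3 -> q1 -> q0
Final state: q0
Accept states: {q2, q3}

No, rejected (final state q0 is not an accept state)


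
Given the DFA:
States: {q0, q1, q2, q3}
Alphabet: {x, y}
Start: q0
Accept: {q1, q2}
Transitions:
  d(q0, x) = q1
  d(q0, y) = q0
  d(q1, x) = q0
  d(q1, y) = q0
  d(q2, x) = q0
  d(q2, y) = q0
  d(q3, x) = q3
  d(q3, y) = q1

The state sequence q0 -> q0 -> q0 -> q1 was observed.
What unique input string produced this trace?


Trace back each transition to find the symbol:
  q0 --[y]--> q0
  q0 --[y]--> q0
  q0 --[x]--> q1

"yyx"


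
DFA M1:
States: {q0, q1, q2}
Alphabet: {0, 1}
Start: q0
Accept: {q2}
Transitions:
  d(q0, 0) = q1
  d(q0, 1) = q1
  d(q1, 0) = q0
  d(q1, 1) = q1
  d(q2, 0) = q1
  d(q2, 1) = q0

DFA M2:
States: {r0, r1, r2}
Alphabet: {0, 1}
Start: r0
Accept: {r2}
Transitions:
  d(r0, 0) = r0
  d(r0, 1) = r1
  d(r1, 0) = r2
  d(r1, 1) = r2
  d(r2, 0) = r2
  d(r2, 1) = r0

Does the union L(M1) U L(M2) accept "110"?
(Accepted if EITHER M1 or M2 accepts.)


M1: final=q0 accepted=False
M2: final=r2 accepted=True

Yes, union accepts


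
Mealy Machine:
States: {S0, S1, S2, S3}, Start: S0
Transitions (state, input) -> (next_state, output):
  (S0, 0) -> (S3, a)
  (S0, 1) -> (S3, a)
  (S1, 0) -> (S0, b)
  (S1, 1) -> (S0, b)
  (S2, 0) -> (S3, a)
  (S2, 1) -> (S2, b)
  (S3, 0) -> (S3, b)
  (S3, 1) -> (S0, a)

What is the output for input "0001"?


Step-by-step:
  (S0, 0) -> (S3, a)
  (S3, 0) -> (S3, b)
  (S3, 0) -> (S3, b)
  (S3, 1) -> (S0, a)

"abba"


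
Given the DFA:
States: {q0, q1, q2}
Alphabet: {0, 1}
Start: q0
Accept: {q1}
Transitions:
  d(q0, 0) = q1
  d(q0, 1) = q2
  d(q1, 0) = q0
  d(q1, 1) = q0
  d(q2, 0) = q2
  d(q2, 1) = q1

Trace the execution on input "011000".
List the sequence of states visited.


Input: 011000
d(q0, 0) = q1
d(q1, 1) = q0
d(q0, 1) = q2
d(q2, 0) = q2
d(q2, 0) = q2
d(q2, 0) = q2


q0 -> q1 -> q0 -> q2 -> q2 -> q2 -> q2


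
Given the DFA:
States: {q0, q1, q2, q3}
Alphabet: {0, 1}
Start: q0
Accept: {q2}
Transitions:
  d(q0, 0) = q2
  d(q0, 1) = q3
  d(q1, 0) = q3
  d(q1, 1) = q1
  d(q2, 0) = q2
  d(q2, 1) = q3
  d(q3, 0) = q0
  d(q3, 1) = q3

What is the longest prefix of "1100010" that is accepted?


Run the DFA, marking each prefix where the state is accepting:
  "" -> q0 [reject]
  "1" -> q3 [reject]
  "11" -> q3 [reject]
  "110" -> q0 [reject]
  "1100" -> q2 [accept]
  "11000" -> q2 [accept]
  "110001" -> q3 [reject]
  "1100010" -> q0 [reject]

"11000"


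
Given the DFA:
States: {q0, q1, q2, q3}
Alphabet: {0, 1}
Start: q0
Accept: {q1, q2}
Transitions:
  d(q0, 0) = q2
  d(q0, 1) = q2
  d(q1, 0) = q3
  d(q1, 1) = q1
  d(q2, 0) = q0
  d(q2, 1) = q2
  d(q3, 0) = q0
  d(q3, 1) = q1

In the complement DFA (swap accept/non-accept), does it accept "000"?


Trace: q0 -> q2 -> q0 -> q2
Final: q2
Original accept: {q1, q2}
Complement: q2 is in original accept

No, complement rejects (original accepts)


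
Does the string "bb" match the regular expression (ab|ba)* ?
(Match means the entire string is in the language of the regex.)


|string| = 2; first = 'b'; last = 'b'

No, "bb" does not match (ab|ba)*


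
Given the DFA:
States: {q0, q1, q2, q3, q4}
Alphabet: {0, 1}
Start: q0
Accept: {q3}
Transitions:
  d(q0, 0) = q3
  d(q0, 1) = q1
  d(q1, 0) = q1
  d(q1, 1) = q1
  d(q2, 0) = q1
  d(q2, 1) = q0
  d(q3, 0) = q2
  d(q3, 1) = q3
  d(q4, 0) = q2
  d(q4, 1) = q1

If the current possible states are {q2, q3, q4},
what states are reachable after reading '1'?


Apply transition on '1' from each current state:
  d(q2, 1) = q0
  d(q3, 1) = q3
  d(q4, 1) = q1

{q0, q1, q3}


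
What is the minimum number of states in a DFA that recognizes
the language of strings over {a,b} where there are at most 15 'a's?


States: count = 0, 1, ..., 15 (all accepting; 16 states), plus a dead state for count > 15.
Total: 16 + 1 = 17.

17


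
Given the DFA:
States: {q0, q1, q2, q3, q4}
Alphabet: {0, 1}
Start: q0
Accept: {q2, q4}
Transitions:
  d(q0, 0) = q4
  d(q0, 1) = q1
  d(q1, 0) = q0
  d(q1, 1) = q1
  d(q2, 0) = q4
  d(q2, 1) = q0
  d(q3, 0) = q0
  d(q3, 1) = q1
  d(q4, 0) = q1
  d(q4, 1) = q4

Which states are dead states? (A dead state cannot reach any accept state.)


Forward reachability from each state:
  q0 -> reaches accept state q4 (live)
  q1 -> reaches accept state q4 (live)
  q2 -> reaches accept state q2 (live)
  q3 -> reaches accept state q4 (live)
  q4 -> reaches accept state q4 (live)

None (all states can reach an accept state)


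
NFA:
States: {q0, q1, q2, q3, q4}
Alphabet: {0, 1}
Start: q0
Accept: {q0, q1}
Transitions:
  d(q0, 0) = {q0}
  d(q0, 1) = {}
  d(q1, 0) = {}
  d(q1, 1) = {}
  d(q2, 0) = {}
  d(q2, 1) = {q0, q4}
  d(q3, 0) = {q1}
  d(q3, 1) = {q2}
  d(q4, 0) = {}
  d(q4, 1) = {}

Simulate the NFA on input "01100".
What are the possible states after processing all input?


Start: {q0}
  --0--> {q0}
  --1--> {}
  --1--> {}
  --0--> {}
  --0--> {}

{} (empty set, no valid transitions)


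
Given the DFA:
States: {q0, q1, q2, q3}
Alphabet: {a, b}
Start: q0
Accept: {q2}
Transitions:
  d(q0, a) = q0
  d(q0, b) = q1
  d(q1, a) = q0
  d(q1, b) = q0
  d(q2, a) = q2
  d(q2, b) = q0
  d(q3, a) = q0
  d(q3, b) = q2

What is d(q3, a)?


Looking up transition d(q3, a)

q0


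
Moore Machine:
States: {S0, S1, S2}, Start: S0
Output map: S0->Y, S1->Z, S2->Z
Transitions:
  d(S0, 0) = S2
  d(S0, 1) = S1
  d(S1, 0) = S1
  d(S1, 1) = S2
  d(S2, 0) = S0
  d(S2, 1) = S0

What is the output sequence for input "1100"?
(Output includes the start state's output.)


Start: S0 (output Y)
  --1--> S1 (output Z)
  --1--> S2 (output Z)
  --0--> S0 (output Y)
  --0--> S2 (output Z)

"YZZYZ"


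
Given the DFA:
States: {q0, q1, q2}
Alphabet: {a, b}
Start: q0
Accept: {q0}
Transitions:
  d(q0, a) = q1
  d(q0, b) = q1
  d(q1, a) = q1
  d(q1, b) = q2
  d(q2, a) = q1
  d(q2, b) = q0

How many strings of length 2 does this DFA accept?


Enumerating all length-2 strings:
  "aa" -> q1 [reject]
  "ab" -> q2 [reject]
  "ba" -> q1 [reject]
  "bb" -> q2 [reject]

0 out of 4


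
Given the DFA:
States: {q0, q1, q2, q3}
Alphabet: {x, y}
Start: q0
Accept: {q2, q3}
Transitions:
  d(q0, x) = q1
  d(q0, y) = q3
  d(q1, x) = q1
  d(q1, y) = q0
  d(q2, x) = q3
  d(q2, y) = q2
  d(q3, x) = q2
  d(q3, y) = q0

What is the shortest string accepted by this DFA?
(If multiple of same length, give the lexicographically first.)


BFS by string length (lex-first path to each state shown):
  len 0: q0<-""
  len 1: q1<-"x", q3<-"y"
Found accept state at length 1.

"y"


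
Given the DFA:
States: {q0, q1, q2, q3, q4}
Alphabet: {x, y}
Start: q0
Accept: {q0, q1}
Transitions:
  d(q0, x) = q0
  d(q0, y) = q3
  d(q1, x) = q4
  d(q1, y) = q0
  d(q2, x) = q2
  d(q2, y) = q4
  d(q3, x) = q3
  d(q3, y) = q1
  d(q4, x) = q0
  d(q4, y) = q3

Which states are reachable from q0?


BFS from q0:
  layer 0: {q0}
  layer 1: {q3}
  layer 2: {q1}
  layer 3: {q4}

{q0, q1, q3, q4}


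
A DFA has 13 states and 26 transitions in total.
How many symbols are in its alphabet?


Each state has exactly one transition per symbol.
|alphabet| = transitions / states = 26 / 13 = 2

2


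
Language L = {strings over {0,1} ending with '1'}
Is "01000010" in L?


last symbol = '0'

No, "01000010" is not in L


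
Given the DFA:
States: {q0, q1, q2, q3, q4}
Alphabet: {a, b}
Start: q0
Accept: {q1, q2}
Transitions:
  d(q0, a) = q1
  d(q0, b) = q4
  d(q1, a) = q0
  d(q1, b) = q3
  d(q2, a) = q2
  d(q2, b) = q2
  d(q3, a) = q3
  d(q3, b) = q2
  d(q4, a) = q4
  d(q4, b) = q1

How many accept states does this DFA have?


Accept states listed: {q1, q2}
Counting: q1(1) q2(2)

2


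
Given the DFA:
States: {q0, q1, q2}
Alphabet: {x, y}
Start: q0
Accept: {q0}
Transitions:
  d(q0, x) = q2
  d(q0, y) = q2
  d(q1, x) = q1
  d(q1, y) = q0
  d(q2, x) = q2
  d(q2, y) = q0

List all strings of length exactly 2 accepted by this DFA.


All strings of length 2: 4 total
Accepted: 2

"xy", "yy"


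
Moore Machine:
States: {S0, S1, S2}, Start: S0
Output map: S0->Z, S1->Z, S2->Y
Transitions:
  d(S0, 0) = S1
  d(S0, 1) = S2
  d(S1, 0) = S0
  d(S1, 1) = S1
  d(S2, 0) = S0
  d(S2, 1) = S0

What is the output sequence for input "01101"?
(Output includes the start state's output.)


Start: S0 (output Z)
  --0--> S1 (output Z)
  --1--> S1 (output Z)
  --1--> S1 (output Z)
  --0--> S0 (output Z)
  --1--> S2 (output Y)

"ZZZZZY"


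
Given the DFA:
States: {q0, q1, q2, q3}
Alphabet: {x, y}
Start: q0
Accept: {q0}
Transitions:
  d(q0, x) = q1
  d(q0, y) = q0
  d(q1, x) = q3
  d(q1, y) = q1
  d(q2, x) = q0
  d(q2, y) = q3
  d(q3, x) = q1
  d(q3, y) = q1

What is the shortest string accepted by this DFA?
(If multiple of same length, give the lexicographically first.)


BFS by string length (lex-first path to each state shown):
  len 0: q0<-""
Found accept state at length 0.

"" (empty string)


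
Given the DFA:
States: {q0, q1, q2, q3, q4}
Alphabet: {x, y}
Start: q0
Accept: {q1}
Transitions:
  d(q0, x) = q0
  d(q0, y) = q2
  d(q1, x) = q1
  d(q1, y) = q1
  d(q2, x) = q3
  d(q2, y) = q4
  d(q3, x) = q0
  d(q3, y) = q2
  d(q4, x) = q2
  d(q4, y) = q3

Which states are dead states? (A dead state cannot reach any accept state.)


Forward reachability from each state:
  q0 -> reaches {q0, q2, q3, q4}, no accept state (dead)
  q1 -> reaches accept state q1 (live)
  q2 -> reaches {q0, q2, q3, q4}, no accept state (dead)
  q3 -> reaches {q0, q2, q3, q4}, no accept state (dead)
  q4 -> reaches {q0, q2, q3, q4}, no accept state (dead)

{q0, q2, q3, q4}


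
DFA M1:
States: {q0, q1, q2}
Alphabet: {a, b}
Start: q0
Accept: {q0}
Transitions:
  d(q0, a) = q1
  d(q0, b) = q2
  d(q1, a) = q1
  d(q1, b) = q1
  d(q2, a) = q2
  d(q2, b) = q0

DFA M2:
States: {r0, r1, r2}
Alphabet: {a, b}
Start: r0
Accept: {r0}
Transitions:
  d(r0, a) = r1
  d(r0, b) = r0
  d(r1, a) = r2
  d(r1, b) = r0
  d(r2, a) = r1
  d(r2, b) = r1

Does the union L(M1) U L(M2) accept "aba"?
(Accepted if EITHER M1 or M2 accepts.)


M1: final=q1 accepted=False
M2: final=r1 accepted=False

No, union rejects (neither accepts)


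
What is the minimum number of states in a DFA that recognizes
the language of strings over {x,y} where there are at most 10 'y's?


States: count = 0, 1, ..., 10 (all accepting; 11 states), plus a dead state for count > 10.
Total: 11 + 1 = 12.

12


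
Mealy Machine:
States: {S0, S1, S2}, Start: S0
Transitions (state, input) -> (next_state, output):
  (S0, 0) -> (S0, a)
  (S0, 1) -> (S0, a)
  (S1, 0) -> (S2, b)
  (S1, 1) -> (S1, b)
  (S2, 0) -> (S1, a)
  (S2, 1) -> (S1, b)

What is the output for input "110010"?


Step-by-step:
  (S0, 1) -> (S0, a)
  (S0, 1) -> (S0, a)
  (S0, 0) -> (S0, a)
  (S0, 0) -> (S0, a)
  (S0, 1) -> (S0, a)
  (S0, 0) -> (S0, a)

"aaaaaa"


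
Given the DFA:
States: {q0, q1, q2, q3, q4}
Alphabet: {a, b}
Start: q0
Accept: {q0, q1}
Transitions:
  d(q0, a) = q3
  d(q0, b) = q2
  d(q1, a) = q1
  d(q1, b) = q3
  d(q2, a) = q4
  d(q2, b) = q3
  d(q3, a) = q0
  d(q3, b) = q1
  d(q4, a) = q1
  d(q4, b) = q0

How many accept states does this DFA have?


Accept states listed: {q0, q1}
Counting: q0(1) q1(2)

2


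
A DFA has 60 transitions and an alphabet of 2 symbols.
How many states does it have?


Each state has exactly one transition per symbol.
states = transitions / |alphabet| = 60 / 2 = 30

30


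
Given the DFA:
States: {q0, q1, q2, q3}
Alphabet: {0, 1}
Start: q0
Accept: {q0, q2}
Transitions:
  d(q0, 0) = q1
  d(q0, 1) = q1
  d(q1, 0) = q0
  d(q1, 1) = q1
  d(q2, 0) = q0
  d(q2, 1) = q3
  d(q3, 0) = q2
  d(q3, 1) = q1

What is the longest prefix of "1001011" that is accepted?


Run the DFA, marking each prefix where the state is accepting:
  "" -> q0 [accept]
  "1" -> q1 [reject]
  "10" -> q0 [accept]
  "100" -> q1 [reject]
  "1001" -> q1 [reject]
  "10010" -> q0 [accept]
  "100101" -> q1 [reject]
  "1001011" -> q1 [reject]

"10010"


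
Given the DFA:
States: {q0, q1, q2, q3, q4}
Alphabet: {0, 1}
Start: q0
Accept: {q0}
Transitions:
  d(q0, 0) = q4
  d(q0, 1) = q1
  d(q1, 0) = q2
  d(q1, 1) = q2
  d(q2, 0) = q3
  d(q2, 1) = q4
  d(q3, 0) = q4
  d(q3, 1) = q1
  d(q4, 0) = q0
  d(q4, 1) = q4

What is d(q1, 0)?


Looking up transition d(q1, 0)

q2


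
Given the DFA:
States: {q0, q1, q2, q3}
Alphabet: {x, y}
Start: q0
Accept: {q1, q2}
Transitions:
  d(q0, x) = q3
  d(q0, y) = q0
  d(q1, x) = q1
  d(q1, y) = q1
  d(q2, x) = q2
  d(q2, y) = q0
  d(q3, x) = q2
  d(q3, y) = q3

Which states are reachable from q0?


BFS from q0:
  layer 0: {q0}
  layer 1: {q3}
  layer 2: {q2}

{q0, q2, q3}


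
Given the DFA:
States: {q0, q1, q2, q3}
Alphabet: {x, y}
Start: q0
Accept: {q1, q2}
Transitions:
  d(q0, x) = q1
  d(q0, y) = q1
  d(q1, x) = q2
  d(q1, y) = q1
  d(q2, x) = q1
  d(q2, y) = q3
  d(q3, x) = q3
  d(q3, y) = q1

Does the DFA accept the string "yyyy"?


Trace: q0 -> q1 -> q1 -> q1 -> q1
Final state: q1
Accept states: {q1, q2}

Yes, accepted (final state q1 is an accept state)


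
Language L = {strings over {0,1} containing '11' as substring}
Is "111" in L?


'11' occurs at index 0

Yes, "111" is in L


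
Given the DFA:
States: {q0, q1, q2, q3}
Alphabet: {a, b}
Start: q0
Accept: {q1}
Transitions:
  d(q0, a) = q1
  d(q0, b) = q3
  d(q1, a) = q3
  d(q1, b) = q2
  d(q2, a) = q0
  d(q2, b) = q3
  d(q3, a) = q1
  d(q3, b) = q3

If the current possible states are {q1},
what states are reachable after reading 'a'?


Apply transition on 'a' from each current state:
  d(q1, a) = q3

{q3}


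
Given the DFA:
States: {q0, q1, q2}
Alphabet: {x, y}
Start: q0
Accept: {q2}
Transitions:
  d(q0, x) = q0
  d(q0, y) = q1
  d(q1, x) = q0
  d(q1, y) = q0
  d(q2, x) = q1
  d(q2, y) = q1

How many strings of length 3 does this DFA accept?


Enumerating all length-3 strings:
  "xxx" -> q0 [reject]
  "xxy" -> q1 [reject]
  "xyx" -> q0 [reject]
  "xyy" -> q0 [reject]
  "yxx" -> q0 [reject]
  "yxy" -> q1 [reject]
  "yyx" -> q0 [reject]
  "yyy" -> q1 [reject]

0 out of 8


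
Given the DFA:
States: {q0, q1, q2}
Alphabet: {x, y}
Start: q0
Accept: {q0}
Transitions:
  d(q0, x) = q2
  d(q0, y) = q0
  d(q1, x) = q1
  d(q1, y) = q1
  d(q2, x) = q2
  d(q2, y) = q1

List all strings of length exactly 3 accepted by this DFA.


All strings of length 3: 8 total
Accepted: 1

"yyy"


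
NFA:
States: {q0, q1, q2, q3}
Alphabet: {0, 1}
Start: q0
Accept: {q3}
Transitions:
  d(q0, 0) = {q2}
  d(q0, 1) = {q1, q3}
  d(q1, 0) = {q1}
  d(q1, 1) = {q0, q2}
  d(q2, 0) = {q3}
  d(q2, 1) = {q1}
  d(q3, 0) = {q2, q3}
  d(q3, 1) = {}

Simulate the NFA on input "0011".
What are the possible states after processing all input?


Start: {q0}
  --0--> {q2}
  --0--> {q3}
  --1--> {}
  --1--> {}

{} (empty set, no valid transitions)


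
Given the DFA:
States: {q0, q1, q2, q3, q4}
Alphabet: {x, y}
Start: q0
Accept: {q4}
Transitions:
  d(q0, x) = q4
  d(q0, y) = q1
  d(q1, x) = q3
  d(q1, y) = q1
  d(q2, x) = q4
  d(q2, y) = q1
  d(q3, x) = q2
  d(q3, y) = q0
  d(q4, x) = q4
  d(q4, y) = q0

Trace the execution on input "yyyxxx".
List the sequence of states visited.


Input: yyyxxx
d(q0, y) = q1
d(q1, y) = q1
d(q1, y) = q1
d(q1, x) = q3
d(q3, x) = q2
d(q2, x) = q4


q0 -> q1 -> q1 -> q1 -> q3 -> q2 -> q4


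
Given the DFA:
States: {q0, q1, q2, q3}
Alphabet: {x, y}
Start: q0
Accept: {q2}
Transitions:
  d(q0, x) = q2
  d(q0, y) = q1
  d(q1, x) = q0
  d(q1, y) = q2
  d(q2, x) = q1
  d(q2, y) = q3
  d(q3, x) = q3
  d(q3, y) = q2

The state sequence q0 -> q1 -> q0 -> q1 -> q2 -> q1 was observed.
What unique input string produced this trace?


Trace back each transition to find the symbol:
  q0 --[y]--> q1
  q1 --[x]--> q0
  q0 --[y]--> q1
  q1 --[y]--> q2
  q2 --[x]--> q1

"yxyyx"


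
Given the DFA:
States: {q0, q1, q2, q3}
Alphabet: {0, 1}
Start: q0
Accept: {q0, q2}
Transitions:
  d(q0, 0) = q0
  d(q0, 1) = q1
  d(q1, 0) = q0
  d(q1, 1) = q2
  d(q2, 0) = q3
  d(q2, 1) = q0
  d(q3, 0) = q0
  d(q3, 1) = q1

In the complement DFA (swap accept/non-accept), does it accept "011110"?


Trace: q0 -> q0 -> q1 -> q2 -> q0 -> q1 -> q0
Final: q0
Original accept: {q0, q2}
Complement: q0 is in original accept

No, complement rejects (original accepts)


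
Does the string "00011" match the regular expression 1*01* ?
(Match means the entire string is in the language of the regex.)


|string| = 5; first = '0'; last = '1'

No, "00011" does not match 1*01*


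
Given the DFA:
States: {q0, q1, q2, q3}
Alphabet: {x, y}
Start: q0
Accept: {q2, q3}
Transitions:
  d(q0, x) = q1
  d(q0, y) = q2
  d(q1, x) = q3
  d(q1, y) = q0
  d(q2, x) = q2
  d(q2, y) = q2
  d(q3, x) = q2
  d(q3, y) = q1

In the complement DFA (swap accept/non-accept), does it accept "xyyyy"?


Trace: q0 -> q1 -> q0 -> q2 -> q2 -> q2
Final: q2
Original accept: {q2, q3}
Complement: q2 is in original accept

No, complement rejects (original accepts)


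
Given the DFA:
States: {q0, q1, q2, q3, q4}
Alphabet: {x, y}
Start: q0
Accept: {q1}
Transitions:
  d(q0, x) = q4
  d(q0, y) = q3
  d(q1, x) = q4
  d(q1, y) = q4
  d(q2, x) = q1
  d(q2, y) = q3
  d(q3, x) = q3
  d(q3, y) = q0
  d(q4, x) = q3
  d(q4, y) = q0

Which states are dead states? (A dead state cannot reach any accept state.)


Forward reachability from each state:
  q0 -> reaches {q0, q3, q4}, no accept state (dead)
  q1 -> reaches accept state q1 (live)
  q2 -> reaches accept state q1 (live)
  q3 -> reaches {q0, q3, q4}, no accept state (dead)
  q4 -> reaches {q0, q3, q4}, no accept state (dead)

{q0, q3, q4}


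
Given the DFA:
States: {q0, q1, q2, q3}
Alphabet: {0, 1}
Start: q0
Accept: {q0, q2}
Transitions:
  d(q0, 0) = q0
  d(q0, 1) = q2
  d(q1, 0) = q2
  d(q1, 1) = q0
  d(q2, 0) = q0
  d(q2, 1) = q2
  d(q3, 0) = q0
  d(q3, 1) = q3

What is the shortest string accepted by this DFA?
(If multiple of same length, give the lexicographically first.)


BFS by string length (lex-first path to each state shown):
  len 0: q0<-""
Found accept state at length 0.

"" (empty string)


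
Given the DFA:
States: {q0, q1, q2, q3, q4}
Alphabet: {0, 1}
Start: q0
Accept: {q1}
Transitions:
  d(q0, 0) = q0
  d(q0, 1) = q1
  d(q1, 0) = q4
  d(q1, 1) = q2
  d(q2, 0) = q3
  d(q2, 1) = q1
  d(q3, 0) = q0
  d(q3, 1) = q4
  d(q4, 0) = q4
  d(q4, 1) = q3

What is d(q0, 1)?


Looking up transition d(q0, 1)

q1


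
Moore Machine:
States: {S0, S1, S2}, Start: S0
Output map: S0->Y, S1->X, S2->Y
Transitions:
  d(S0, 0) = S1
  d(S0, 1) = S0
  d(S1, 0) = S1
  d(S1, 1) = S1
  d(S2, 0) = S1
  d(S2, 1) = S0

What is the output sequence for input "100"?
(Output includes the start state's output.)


Start: S0 (output Y)
  --1--> S0 (output Y)
  --0--> S1 (output X)
  --0--> S1 (output X)

"YYXX"


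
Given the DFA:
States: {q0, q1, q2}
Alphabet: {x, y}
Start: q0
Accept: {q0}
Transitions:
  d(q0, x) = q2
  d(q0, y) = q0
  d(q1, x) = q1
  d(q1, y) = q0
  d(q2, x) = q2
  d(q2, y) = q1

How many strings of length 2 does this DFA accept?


Enumerating all length-2 strings:
  "xx" -> q2 [reject]
  "xy" -> q1 [reject]
  "yx" -> q2 [reject]
  "yy" -> q0 [accept]

1 out of 4


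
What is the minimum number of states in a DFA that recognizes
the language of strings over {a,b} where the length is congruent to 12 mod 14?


States track (length) mod 14.
Need 14 states: one per remainder 0..13; accept = remainder 12.

14


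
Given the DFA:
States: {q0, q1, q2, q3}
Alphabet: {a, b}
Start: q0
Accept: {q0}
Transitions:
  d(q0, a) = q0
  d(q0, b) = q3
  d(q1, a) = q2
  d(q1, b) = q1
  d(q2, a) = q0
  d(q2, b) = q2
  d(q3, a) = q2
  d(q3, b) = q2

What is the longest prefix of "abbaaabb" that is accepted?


Run the DFA, marking each prefix where the state is accepting:
  "" -> q0 [accept]
  "a" -> q0 [accept]
  "ab" -> q3 [reject]
  "abb" -> q2 [reject]
  "abba" -> q0 [accept]
  "abbaa" -> q0 [accept]
  "abbaaa" -> q0 [accept]
  "abbaaab" -> q3 [reject]
  "abbaaabb" -> q2 [reject]

"abbaaa"


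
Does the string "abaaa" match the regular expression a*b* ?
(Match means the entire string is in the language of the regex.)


|string| = 5; first = 'a'; last = 'a'

No, "abaaa" does not match a*b*


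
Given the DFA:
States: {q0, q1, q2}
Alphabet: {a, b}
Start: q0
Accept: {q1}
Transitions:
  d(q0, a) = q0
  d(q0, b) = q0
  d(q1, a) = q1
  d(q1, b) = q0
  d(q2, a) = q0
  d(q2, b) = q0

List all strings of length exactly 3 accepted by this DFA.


All strings of length 3: 8 total
Accepted: 0

None


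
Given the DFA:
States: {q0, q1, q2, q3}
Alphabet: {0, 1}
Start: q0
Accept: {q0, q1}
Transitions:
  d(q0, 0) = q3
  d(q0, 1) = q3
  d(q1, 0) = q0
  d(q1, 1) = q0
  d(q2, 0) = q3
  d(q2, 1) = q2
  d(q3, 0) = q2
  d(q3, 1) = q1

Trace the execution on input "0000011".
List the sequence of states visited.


Input: 0000011
d(q0, 0) = q3
d(q3, 0) = q2
d(q2, 0) = q3
d(q3, 0) = q2
d(q2, 0) = q3
d(q3, 1) = q1
d(q1, 1) = q0


q0 -> q3 -> q2 -> q3 -> q2 -> q3 -> q1 -> q0


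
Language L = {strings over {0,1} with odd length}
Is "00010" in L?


length = 5; 5 mod 2 = 1

Yes, "00010" is in L


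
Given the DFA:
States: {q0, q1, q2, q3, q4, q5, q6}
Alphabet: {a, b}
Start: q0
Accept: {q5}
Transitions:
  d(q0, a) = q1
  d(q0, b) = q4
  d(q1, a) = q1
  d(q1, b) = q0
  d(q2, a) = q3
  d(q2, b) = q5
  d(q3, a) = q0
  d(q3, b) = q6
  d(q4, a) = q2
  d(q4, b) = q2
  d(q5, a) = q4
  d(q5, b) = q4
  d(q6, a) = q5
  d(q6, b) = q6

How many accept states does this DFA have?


Accept states listed: {q5}
Counting: q5(1)

1


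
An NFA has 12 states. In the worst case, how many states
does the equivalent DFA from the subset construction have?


Subset construction: one DFA state per subset of NFA states.
2^12 = 4096

4096


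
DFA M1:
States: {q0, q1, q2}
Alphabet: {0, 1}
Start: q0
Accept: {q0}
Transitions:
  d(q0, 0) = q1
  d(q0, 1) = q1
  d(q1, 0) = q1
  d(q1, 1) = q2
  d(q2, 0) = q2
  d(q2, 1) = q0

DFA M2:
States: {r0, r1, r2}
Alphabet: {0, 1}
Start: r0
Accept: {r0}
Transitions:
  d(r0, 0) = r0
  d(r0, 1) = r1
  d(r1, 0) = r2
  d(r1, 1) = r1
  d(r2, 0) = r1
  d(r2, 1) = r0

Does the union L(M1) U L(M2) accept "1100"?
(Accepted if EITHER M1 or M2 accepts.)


M1: final=q2 accepted=False
M2: final=r1 accepted=False

No, union rejects (neither accepts)


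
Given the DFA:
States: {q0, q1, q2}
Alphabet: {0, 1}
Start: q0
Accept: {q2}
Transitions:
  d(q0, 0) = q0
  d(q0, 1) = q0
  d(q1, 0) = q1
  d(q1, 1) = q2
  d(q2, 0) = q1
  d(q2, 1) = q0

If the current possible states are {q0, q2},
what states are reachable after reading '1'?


Apply transition on '1' from each current state:
  d(q0, 1) = q0
  d(q2, 1) = q0

{q0}


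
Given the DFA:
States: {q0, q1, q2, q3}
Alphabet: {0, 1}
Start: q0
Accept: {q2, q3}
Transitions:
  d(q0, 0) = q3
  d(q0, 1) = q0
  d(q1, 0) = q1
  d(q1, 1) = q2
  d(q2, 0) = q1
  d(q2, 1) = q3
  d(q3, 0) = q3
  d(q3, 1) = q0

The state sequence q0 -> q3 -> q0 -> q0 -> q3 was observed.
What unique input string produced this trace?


Trace back each transition to find the symbol:
  q0 --[0]--> q3
  q3 --[1]--> q0
  q0 --[1]--> q0
  q0 --[0]--> q3

"0110"


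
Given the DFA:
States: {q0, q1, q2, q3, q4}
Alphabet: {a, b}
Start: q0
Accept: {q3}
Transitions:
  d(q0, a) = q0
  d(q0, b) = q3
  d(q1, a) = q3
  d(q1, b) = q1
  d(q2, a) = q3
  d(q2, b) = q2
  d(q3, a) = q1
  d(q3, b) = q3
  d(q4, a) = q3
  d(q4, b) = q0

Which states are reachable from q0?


BFS from q0:
  layer 0: {q0}
  layer 1: {q3}
  layer 2: {q1}

{q0, q1, q3}


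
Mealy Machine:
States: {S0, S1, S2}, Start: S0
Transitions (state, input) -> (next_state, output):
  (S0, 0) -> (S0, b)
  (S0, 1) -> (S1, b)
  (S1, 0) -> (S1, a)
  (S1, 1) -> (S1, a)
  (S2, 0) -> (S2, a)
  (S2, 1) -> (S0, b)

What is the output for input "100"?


Step-by-step:
  (S0, 1) -> (S1, b)
  (S1, 0) -> (S1, a)
  (S1, 0) -> (S1, a)

"baa"


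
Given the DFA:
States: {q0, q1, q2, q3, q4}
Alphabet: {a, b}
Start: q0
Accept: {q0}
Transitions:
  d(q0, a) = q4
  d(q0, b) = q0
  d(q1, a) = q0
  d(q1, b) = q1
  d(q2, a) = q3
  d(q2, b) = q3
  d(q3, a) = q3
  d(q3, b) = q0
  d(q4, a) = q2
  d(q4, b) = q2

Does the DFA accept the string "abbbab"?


Trace: q0 -> q4 -> q2 -> q3 -> q0 -> q4 -> q2
Final state: q2
Accept states: {q0}

No, rejected (final state q2 is not an accept state)


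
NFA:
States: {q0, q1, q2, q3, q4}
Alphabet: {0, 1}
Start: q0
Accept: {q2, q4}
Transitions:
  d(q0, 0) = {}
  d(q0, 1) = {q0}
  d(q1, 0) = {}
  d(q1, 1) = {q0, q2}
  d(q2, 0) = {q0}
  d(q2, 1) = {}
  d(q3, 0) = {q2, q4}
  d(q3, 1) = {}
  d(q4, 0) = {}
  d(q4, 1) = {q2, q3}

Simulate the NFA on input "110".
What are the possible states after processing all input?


Start: {q0}
  --1--> {q0}
  --1--> {q0}
  --0--> {}

{} (empty set, no valid transitions)


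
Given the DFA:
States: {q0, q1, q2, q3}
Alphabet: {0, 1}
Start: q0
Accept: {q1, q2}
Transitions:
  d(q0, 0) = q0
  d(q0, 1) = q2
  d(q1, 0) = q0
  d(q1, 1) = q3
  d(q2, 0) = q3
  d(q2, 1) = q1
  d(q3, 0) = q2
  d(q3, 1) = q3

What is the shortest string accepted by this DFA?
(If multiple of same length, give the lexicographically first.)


BFS by string length (lex-first path to each state shown):
  len 0: q0<-""
  len 1: q0<-"0", q2<-"1"
Found accept state at length 1.

"1"


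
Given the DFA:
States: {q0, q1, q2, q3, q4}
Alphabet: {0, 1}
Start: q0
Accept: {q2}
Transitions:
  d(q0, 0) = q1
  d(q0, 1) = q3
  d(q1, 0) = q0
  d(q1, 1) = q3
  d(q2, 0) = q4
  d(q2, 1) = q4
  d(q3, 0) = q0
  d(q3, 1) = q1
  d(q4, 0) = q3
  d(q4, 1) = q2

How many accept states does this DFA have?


Accept states listed: {q2}
Counting: q2(1)

1


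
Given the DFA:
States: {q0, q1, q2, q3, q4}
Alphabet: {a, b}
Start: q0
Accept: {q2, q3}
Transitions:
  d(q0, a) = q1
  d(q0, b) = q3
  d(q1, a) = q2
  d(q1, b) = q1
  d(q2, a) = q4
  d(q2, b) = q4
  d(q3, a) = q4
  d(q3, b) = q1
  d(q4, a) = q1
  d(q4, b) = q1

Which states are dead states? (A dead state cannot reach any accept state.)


Forward reachability from each state:
  q0 -> reaches accept state q2 (live)
  q1 -> reaches accept state q2 (live)
  q2 -> reaches accept state q2 (live)
  q3 -> reaches accept state q2 (live)
  q4 -> reaches accept state q2 (live)

None (all states can reach an accept state)


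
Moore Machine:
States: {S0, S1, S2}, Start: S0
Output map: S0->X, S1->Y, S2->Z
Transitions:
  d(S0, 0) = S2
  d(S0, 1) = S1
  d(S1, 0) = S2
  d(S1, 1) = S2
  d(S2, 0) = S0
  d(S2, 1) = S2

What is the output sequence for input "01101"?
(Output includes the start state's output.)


Start: S0 (output X)
  --0--> S2 (output Z)
  --1--> S2 (output Z)
  --1--> S2 (output Z)
  --0--> S0 (output X)
  --1--> S1 (output Y)

"XZZZXY"


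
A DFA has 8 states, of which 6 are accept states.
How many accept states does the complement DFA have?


Complement swaps accept and non-accept states.
8 - 6 = 2

2


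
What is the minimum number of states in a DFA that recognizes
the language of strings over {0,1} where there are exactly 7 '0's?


States: count = 0, 1, ..., 7 (that's 8 states), plus a dead state for count > 7.
Total: 8 + 1 = 9. Accept = count-7 state.

9


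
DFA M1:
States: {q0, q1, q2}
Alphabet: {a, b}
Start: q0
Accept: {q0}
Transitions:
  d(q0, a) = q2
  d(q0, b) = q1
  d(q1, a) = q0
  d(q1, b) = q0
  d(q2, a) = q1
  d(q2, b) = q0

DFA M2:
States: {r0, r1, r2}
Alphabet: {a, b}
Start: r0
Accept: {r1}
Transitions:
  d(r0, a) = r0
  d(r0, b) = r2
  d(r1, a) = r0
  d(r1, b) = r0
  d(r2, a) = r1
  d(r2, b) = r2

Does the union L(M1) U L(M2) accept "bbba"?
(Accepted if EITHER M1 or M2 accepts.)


M1: final=q0 accepted=True
M2: final=r1 accepted=True

Yes, union accepts


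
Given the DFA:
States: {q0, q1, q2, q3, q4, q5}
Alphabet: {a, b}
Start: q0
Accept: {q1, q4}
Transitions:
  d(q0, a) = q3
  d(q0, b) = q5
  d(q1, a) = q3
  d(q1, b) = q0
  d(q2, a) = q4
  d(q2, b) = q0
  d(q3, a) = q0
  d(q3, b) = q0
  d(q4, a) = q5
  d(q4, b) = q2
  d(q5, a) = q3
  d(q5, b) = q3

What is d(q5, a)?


Looking up transition d(q5, a)

q3


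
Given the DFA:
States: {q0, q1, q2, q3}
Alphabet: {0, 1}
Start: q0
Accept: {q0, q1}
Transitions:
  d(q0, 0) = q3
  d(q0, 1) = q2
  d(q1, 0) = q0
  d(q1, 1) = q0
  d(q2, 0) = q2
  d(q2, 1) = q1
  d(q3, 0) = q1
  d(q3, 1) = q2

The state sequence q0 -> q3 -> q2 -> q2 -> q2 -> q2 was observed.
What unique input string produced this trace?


Trace back each transition to find the symbol:
  q0 --[0]--> q3
  q3 --[1]--> q2
  q2 --[0]--> q2
  q2 --[0]--> q2
  q2 --[0]--> q2

"01000"


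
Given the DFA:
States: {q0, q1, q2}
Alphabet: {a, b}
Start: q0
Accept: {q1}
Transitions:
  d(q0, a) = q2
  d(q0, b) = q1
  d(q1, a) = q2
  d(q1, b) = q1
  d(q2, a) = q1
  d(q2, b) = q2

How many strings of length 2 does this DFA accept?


Enumerating all length-2 strings:
  "aa" -> q1 [accept]
  "ab" -> q2 [reject]
  "ba" -> q2 [reject]
  "bb" -> q1 [accept]

2 out of 4


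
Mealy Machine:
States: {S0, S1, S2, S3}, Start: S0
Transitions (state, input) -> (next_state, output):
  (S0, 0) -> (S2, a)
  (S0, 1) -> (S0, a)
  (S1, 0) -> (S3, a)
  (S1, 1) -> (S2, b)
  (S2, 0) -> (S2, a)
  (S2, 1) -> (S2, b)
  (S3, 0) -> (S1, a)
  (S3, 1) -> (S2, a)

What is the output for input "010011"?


Step-by-step:
  (S0, 0) -> (S2, a)
  (S2, 1) -> (S2, b)
  (S2, 0) -> (S2, a)
  (S2, 0) -> (S2, a)
  (S2, 1) -> (S2, b)
  (S2, 1) -> (S2, b)

"abaabb"


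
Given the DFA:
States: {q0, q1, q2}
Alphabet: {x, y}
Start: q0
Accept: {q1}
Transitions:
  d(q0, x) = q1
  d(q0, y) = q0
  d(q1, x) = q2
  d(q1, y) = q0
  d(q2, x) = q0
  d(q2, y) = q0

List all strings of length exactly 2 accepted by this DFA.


All strings of length 2: 4 total
Accepted: 1

"yx"


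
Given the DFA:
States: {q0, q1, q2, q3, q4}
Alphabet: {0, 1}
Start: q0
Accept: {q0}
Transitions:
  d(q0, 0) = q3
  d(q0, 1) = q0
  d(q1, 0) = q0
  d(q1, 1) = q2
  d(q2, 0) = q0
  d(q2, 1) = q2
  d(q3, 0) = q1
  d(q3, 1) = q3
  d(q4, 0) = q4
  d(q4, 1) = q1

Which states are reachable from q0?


BFS from q0:
  layer 0: {q0}
  layer 1: {q3}
  layer 2: {q1}
  layer 3: {q2}

{q0, q1, q2, q3}


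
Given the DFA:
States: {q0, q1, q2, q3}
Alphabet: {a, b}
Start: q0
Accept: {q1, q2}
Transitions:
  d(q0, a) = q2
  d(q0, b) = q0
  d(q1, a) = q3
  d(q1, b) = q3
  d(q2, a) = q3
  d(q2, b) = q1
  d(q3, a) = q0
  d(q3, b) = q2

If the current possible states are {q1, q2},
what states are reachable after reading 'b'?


Apply transition on 'b' from each current state:
  d(q1, b) = q3
  d(q2, b) = q1

{q1, q3}


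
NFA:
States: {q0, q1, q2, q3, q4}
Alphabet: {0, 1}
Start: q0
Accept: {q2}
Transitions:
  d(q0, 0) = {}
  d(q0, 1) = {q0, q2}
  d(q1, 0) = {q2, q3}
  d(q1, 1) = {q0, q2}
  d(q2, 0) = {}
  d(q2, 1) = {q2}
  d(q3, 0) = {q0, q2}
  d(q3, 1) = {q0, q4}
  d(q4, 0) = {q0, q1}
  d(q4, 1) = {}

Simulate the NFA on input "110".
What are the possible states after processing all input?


Start: {q0}
  --1--> {q0, q2}
  --1--> {q0, q2}
  --0--> {}

{} (empty set, no valid transitions)


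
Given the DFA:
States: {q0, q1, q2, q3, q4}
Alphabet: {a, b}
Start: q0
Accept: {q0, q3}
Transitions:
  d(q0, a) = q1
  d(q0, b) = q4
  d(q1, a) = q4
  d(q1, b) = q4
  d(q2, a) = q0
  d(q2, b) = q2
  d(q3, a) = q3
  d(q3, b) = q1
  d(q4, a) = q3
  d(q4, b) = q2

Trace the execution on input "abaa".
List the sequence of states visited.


Input: abaa
d(q0, a) = q1
d(q1, b) = q4
d(q4, a) = q3
d(q3, a) = q3


q0 -> q1 -> q4 -> q3 -> q3


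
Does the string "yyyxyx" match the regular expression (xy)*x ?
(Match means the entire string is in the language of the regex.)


|string| = 6; first = 'y'; last = 'x'

No, "yyyxyx" does not match (xy)*x


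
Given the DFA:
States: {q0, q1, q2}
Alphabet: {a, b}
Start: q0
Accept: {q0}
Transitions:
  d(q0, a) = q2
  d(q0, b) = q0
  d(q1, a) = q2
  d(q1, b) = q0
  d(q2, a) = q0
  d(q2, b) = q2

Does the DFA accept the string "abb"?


Trace: q0 -> q2 -> q2 -> q2
Final state: q2
Accept states: {q0}

No, rejected (final state q2 is not an accept state)


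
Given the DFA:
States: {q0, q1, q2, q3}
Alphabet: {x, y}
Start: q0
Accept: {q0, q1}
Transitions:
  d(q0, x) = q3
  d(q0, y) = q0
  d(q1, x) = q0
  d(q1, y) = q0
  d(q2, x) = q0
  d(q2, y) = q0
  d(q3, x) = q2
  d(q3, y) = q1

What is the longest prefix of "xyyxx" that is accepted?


Run the DFA, marking each prefix where the state is accepting:
  "" -> q0 [accept]
  "x" -> q3 [reject]
  "xy" -> q1 [accept]
  "xyy" -> q0 [accept]
  "xyyx" -> q3 [reject]
  "xyyxx" -> q2 [reject]

"xyy"


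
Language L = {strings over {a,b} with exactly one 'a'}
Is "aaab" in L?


count('a') = 3

No, "aaab" is not in L


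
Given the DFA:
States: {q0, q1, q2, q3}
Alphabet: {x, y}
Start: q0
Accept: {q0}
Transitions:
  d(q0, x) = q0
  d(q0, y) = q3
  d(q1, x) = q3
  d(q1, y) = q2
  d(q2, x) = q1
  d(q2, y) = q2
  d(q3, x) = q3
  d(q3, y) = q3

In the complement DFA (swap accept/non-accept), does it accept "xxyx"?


Trace: q0 -> q0 -> q0 -> q3 -> q3
Final: q3
Original accept: {q0}
Complement: q3 is not in original accept

Yes, complement accepts (original rejects)


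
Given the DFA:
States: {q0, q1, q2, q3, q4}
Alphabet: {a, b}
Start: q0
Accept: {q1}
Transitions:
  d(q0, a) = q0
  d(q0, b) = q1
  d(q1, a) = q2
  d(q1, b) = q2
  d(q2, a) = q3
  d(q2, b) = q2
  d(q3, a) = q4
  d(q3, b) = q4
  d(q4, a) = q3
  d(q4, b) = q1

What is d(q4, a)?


Looking up transition d(q4, a)

q3


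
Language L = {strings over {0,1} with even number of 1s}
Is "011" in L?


count('1') = 2; 2 mod 2 = 0

Yes, "011" is in L


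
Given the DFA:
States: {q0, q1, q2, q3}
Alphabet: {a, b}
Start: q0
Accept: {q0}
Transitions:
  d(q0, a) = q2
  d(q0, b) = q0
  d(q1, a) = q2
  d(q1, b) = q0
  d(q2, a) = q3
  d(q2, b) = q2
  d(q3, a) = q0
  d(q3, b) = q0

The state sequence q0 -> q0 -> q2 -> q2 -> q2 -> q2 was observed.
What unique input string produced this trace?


Trace back each transition to find the symbol:
  q0 --[b]--> q0
  q0 --[a]--> q2
  q2 --[b]--> q2
  q2 --[b]--> q2
  q2 --[b]--> q2

"babbb"


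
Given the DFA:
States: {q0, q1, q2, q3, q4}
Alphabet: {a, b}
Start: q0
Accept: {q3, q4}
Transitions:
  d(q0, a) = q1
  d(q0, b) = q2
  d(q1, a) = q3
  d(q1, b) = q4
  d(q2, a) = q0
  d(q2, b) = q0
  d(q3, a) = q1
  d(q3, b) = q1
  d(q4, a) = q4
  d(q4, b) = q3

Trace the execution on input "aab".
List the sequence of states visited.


Input: aab
d(q0, a) = q1
d(q1, a) = q3
d(q3, b) = q1


q0 -> q1 -> q3 -> q1


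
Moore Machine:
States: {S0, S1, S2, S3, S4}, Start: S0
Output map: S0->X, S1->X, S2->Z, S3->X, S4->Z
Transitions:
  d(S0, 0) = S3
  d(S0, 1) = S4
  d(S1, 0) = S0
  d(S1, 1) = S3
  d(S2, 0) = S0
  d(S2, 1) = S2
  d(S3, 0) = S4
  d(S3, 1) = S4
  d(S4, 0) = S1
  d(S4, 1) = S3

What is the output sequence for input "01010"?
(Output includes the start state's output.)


Start: S0 (output X)
  --0--> S3 (output X)
  --1--> S4 (output Z)
  --0--> S1 (output X)
  --1--> S3 (output X)
  --0--> S4 (output Z)

"XXZXXZ"


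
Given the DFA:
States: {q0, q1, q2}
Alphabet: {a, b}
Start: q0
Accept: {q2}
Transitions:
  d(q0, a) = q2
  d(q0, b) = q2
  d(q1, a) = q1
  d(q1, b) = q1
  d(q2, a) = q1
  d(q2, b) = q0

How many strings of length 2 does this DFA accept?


Enumerating all length-2 strings:
  "aa" -> q1 [reject]
  "ab" -> q0 [reject]
  "ba" -> q1 [reject]
  "bb" -> q0 [reject]

0 out of 4


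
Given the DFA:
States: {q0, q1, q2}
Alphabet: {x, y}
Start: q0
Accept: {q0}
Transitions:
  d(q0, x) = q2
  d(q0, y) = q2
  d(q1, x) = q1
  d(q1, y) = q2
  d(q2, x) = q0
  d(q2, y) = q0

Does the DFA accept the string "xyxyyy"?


Trace: q0 -> q2 -> q0 -> q2 -> q0 -> q2 -> q0
Final state: q0
Accept states: {q0}

Yes, accepted (final state q0 is an accept state)


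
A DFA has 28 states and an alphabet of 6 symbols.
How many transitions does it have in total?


Each state has exactly one transition per symbol.
28 * 6 = 168

168


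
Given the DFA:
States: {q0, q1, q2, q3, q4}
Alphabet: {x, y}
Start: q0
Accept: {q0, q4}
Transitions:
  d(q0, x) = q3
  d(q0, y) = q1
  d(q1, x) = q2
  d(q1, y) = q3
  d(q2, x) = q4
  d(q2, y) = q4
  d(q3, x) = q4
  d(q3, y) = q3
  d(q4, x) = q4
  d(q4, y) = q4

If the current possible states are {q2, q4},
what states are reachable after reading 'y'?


Apply transition on 'y' from each current state:
  d(q2, y) = q4
  d(q4, y) = q4

{q4}


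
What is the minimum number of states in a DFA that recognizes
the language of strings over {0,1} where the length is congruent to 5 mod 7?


States track (length) mod 7.
Need 7 states: one per remainder 0..6; accept = remainder 5.

7


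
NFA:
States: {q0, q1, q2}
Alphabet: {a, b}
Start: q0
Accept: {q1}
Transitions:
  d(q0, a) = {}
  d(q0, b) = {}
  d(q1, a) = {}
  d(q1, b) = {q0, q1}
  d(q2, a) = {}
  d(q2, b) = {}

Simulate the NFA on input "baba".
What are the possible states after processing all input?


Start: {q0}
  --b--> {}
  --a--> {}
  --b--> {}
  --a--> {}

{} (empty set, no valid transitions)


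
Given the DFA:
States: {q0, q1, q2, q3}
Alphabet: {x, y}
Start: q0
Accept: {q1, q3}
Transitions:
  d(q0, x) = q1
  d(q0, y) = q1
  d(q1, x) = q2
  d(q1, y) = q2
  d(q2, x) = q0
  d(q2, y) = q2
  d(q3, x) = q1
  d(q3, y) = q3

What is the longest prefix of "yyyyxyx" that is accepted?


Run the DFA, marking each prefix where the state is accepting:
  "" -> q0 [reject]
  "y" -> q1 [accept]
  "yy" -> q2 [reject]
  "yyy" -> q2 [reject]
  "yyyy" -> q2 [reject]
  "yyyyx" -> q0 [reject]
  "yyyyxy" -> q1 [accept]
  "yyyyxyx" -> q2 [reject]

"yyyyxy"
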